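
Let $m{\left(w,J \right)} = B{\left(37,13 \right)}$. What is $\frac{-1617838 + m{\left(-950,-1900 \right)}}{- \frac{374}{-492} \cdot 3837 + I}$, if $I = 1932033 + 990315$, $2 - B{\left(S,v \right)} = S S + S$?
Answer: $- \frac{132777844}{239871709} \approx -0.55354$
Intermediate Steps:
$B{\left(S,v \right)} = 2 - S - S^{2}$ ($B{\left(S,v \right)} = 2 - \left(S S + S\right) = 2 - \left(S^{2} + S\right) = 2 - \left(S + S^{2}\right) = 2 - S - S^{2}$)
$m{\left(w,J \right)} = -1404$ ($m{\left(w,J \right)} = 2 - 37 - 37^{2} = 2 - 37 - 1369 = -1404$)
$I = 2922348$
$\frac{-1617838 + m{\left(-950,-1900 \right)}}{- \frac{374}{-492} \cdot 3837 + I} = \frac{-1617838 - 1404}{- \frac{374}{-492} \cdot 3837 + 2922348} = - \frac{1619242}{\left(-374\right) \left(- \frac{1}{492}\right) 3837 + 2922348} = - \frac{1619242}{\frac{187}{246} \cdot 3837 + 2922348} = - \frac{1619242}{\frac{239173}{82} + 2922348} = - \frac{1619242}{\frac{239871709}{82}} = \left(-1619242\right) \frac{82}{239871709} = - \frac{132777844}{239871709}$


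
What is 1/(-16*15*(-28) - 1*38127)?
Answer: -1/31407 ≈ -3.1840e-5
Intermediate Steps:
1/(-16*15*(-28) - 1*38127) = 1/(-240*(-28) - 38127) = 1/(6720 - 38127) = 1/(-31407) = -1/31407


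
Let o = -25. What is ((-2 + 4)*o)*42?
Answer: -2100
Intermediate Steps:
((-2 + 4)*o)*42 = ((-2 + 4)*(-25))*42 = (2*(-25))*42 = -50*42 = -2100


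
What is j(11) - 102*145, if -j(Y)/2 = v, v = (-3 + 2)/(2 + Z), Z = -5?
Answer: -44372/3 ≈ -14791.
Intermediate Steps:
v = 1/3 (v = (-3 + 2)/(2 - 5) = -1/(-3) = -1*(-1/3) = 1/3 ≈ 0.33333)
j(Y) = -2/3 (j(Y) = -2*1/3 = -2/3)
j(11) - 102*145 = -2/3 - 102*145 = -2/3 - 14790 = -44372/3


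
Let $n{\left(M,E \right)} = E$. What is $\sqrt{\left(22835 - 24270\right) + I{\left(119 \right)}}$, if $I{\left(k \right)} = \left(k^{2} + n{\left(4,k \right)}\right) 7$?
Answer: $5 \sqrt{3941} \approx 313.89$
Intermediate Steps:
$I{\left(k \right)} = 7 k + 7 k^{2}$ ($I{\left(k \right)} = \left(k^{2} + k\right) 7 = \left(k + k^{2}\right) 7 = 7 k + 7 k^{2}$)
$\sqrt{\left(22835 - 24270\right) + I{\left(119 \right)}} = \sqrt{\left(22835 - 24270\right) + 7 \cdot 119 \left(1 + 119\right)} = \sqrt{-1435 + 7 \cdot 119 \cdot 120} = \sqrt{-1435 + 99960} = \sqrt{98525} = 5 \sqrt{3941}$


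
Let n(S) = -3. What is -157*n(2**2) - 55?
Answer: 416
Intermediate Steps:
-157*n(2**2) - 55 = -157*(-3) - 55 = 471 - 55 = 416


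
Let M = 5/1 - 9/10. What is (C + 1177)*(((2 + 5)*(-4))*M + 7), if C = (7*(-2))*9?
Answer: -566489/5 ≈ -1.1330e+5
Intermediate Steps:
M = 41/10 (M = 5*1 - 9*⅒ = 5 - 9/10 = 41/10 ≈ 4.1000)
C = -126 (C = -14*9 = -126)
(C + 1177)*(((2 + 5)*(-4))*M + 7) = (-126 + 1177)*(((2 + 5)*(-4))*(41/10) + 7) = 1051*((7*(-4))*(41/10) + 7) = 1051*(-28*41/10 + 7) = 1051*(-574/5 + 7) = 1051*(-539/5) = -566489/5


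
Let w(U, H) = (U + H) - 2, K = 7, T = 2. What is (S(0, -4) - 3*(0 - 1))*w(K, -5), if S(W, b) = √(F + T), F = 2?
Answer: 0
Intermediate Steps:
S(W, b) = 2 (S(W, b) = √(2 + 2) = √4 = 2)
w(U, H) = -2 + H + U (w(U, H) = (H + U) - 2 = -2 + H + U)
(S(0, -4) - 3*(0 - 1))*w(K, -5) = (2 - 3*(0 - 1))*(-2 - 5 + 7) = (2 - 3*(-1))*0 = (2 + 3)*0 = 5*0 = 0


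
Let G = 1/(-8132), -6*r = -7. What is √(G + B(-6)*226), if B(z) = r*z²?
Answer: √156925121119/4066 ≈ 97.427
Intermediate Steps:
r = 7/6 (r = -⅙*(-7) = 7/6 ≈ 1.1667)
B(z) = 7*z²/6
G = -1/8132 ≈ -0.00012297
√(G + B(-6)*226) = √(-1/8132 + ((7/6)*(-6)²)*226) = √(-1/8132 + ((7/6)*36)*226) = √(-1/8132 + 42*226) = √(-1/8132 + 9492) = √(77188943/8132) = √156925121119/4066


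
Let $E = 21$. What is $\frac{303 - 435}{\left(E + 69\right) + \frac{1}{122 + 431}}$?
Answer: $- \frac{72996}{49771} \approx -1.4666$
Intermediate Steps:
$\frac{303 - 435}{\left(E + 69\right) + \frac{1}{122 + 431}} = \frac{303 - 435}{\left(21 + 69\right) + \frac{1}{122 + 431}} = - \frac{132}{90 + \frac{1}{553}} = - \frac{132}{\frac{49771}{553}} = \left(-132\right) \frac{553}{49771} = - \frac{72996}{49771}$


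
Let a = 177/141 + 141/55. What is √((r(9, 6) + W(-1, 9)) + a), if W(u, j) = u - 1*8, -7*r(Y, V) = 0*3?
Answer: I*√34620905/2585 ≈ 2.2762*I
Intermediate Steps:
r(Y, V) = 0 (r(Y, V) = -0*3 = -⅐*0 = 0)
W(u, j) = -8 + u (W(u, j) = u - 8 = -8 + u)
a = 9872/2585 (a = 177*(1/141) + 141*(1/55) = 59/47 + 141/55 = 9872/2585 ≈ 3.8190)
√((r(9, 6) + W(-1, 9)) + a) = √((0 + (-8 - 1)) + 9872/2585) = √((0 - 9) + 9872/2585) = √(-9 + 9872/2585) = √(-13393/2585) = I*√34620905/2585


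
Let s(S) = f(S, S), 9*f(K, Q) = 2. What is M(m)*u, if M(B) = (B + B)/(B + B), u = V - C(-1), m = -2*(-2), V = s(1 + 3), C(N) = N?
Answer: 11/9 ≈ 1.2222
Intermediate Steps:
f(K, Q) = 2/9 (f(K, Q) = (⅑)*2 = 2/9)
s(S) = 2/9
V = 2/9 ≈ 0.22222
m = 4
u = 11/9 (u = 2/9 - 1*(-1) = 2/9 + 1 = 11/9 ≈ 1.2222)
M(B) = 1 (M(B) = (2*B)/((2*B)) = (2*B)*(1/(2*B)) = 1)
M(m)*u = 1*(11/9) = 11/9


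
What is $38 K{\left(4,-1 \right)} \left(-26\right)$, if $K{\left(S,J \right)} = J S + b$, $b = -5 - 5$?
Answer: $13832$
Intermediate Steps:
$b = -10$ ($b = -5 - 5 = -10$)
$K{\left(S,J \right)} = -10 + J S$ ($K{\left(S,J \right)} = J S - 10 = -10 + J S$)
$38 K{\left(4,-1 \right)} \left(-26\right) = 38 \left(-10 - 4\right) \left(-26\right) = 38 \left(-14\right) \left(-26\right) = \left(-532\right) \left(-26\right) = 13832$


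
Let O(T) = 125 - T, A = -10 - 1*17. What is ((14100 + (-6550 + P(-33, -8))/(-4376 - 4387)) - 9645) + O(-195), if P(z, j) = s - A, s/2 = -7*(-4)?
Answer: 41849792/8763 ≈ 4775.7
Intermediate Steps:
s = 56 (s = 2*(-7*(-4)) = 2*28 = 56)
A = -27 (A = -10 - 17 = -27)
P(z, j) = 83 (P(z, j) = 56 - 1*(-27) = 56 + 27 = 83)
((14100 + (-6550 + P(-33, -8))/(-4376 - 4387)) - 9645) + O(-195) = ((14100 + (-6550 + 83)/(-4376 - 4387)) - 9645) + (125 - 1*(-195)) = ((14100 - 6467/(-8763)) - 9645) + (125 + 195) = ((14100 - 6467*(-1/8763)) - 9645) + 320 = ((14100 + 6467/8763) - 9645) + 320 = (123564767/8763 - 9645) + 320 = 39045632/8763 + 320 = 41849792/8763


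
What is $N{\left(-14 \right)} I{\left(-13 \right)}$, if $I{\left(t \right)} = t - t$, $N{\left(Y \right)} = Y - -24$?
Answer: $0$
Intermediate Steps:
$N{\left(Y \right)} = 24 + Y$ ($N{\left(Y \right)} = Y + 24 = 24 + Y$)
$I{\left(t \right)} = 0$
$N{\left(-14 \right)} I{\left(-13 \right)} = \left(24 - 14\right) 0 = 10 \cdot 0 = 0$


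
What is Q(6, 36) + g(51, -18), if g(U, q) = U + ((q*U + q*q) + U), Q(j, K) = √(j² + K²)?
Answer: -492 + 6*√37 ≈ -455.50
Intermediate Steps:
Q(j, K) = √(K² + j²)
g(U, q) = q² + 2*U + U*q (g(U, q) = U + ((U*q + q²) + U) = U + ((q² + U*q) + U) = U + (U + q² + U*q) = q² + 2*U + U*q)
Q(6, 36) + g(51, -18) = √(36² + 6²) + ((-18)² + 2*51 + 51*(-18)) = √(1296 + 36) + (324 + 102 - 918) = √1332 - 492 = 6*√37 - 492 = -492 + 6*√37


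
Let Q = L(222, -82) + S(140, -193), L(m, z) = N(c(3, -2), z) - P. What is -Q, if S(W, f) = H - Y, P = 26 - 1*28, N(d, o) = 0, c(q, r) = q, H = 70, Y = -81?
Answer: -153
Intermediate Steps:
P = -2 (P = 26 - 28 = -2)
L(m, z) = 2 (L(m, z) = 0 - 1*(-2) = 0 + 2 = 2)
S(W, f) = 151 (S(W, f) = 70 - 1*(-81) = 70 + 81 = 151)
Q = 153 (Q = 2 + 151 = 153)
-Q = -1*153 = -153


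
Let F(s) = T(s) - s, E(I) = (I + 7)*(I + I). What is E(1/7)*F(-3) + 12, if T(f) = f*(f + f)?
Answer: 384/7 ≈ 54.857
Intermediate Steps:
T(f) = 2*f**2 (T(f) = f*(2*f) = 2*f**2)
E(I) = 2*I*(7 + I) (E(I) = (7 + I)*(2*I) = 2*I*(7 + I))
F(s) = -s + 2*s**2 (F(s) = 2*s**2 - s = -s + 2*s**2)
E(1/7)*F(-3) + 12 = (2*(7 + 1/7)/7)*(-3*(-1 + 2*(-3))) + 12 = (2*(1/7)*(7 + 1/7))*(-3*(-1 - 6)) + 12 = (2*(1/7)*(50/7))*(-3*(-7)) + 12 = (100/49)*21 + 12 = 300/7 + 12 = 384/7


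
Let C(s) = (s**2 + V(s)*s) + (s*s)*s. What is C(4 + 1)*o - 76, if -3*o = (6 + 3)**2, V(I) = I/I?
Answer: -4261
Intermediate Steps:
V(I) = 1
o = -27 (o = -(6 + 3)**2/3 = -1/3*9**2 = -1/3*81 = -27)
C(s) = s + s**2 + s**3 (C(s) = (s**2 + 1*s) + (s*s)*s = (s**2 + s) + s**2*s = (s + s**2) + s**3 = s + s**2 + s**3)
C(4 + 1)*o - 76 = ((4 + 1)*(1 + (4 + 1) + (4 + 1)**2))*(-27) - 76 = (5*(1 + 5 + 5**2))*(-27) - 76 = (5*(1 + 5 + 25))*(-27) - 76 = (5*31)*(-27) - 76 = 155*(-27) - 76 = -4185 - 76 = -4261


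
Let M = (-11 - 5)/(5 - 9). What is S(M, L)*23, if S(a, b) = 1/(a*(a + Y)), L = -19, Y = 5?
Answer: 23/36 ≈ 0.63889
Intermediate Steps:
M = 4 (M = -16/(-4) = -16*(-¼) = 4)
S(a, b) = 1/(a*(5 + a)) (S(a, b) = 1/(a*(a + 5)) = 1/(a*(5 + a)))
S(M, L)*23 = (1/(4*(5 + 4)))*23 = ((¼)/9)*23 = ((¼)*(⅑))*23 = (1/36)*23 = 23/36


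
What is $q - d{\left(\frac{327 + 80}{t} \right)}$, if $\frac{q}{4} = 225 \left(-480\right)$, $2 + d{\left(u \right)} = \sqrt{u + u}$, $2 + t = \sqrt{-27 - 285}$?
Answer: $-431998 - \sqrt{407} \sqrt{- \frac{1}{1 - i \sqrt{78}}} \approx -4.32 \cdot 10^{5} + 5.0469 i$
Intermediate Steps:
$t = -2 + 2 i \sqrt{78}$ ($t = -2 + \sqrt{-27 - 285} = -2 + \sqrt{-312} = -2 + 2 i \sqrt{78} \approx -2.0 + 17.664 i$)
$d{\left(u \right)} = -2 + \sqrt{2} \sqrt{u}$ ($d{\left(u \right)} = -2 + \sqrt{u + u} = -2 + \sqrt{2 u} = -2 + \sqrt{2} \sqrt{u}$)
$q = -432000$ ($q = 4 \cdot 225 \left(-480\right) = 4 \left(-108000\right) = -432000$)
$q - d{\left(\frac{327 + 80}{t} \right)} = -432000 - \left(-2 + \sqrt{2} \sqrt{\frac{327 + 80}{-2 + 2 i \sqrt{78}}}\right) = -432000 - \left(-2 + \sqrt{2} \sqrt{\frac{407}{-2 + 2 i \sqrt{78}}}\right) = -432000 - \left(-2 + \sqrt{2} \frac{\sqrt{407}}{\sqrt{-2 + 2 i \sqrt{78}}}\right) = -432000 - \left(-2 + \frac{\sqrt{814}}{\sqrt{-2 + 2 i \sqrt{78}}}\right) = -432000 + \left(2 - \frac{\sqrt{814}}{\sqrt{-2 + 2 i \sqrt{78}}}\right) = -431998 - \frac{\sqrt{814}}{\sqrt{-2 + 2 i \sqrt{78}}}$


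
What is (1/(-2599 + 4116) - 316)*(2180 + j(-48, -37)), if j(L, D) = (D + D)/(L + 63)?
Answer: -15639958246/22755 ≈ -6.8732e+5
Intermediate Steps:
j(L, D) = 2*D/(63 + L) (j(L, D) = (2*D)/(63 + L) = 2*D/(63 + L))
(1/(-2599 + 4116) - 316)*(2180 + j(-48, -37)) = (1/(-2599 + 4116) - 316)*(2180 + 2*(-37)/(63 - 48)) = (1/1517 - 316)*(2180 + 2*(-37)/15) = (1/1517 - 316)*(2180 + 2*(-37)*(1/15)) = -479371*(2180 - 74/15)/1517 = -479371/1517*32626/15 = -15639958246/22755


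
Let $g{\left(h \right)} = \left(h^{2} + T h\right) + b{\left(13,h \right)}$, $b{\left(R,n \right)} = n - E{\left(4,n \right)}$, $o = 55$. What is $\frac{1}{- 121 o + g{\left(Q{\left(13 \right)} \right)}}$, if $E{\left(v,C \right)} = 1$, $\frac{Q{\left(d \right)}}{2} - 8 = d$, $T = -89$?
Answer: $- \frac{1}{8588} \approx -0.00011644$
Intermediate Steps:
$Q{\left(d \right)} = 16 + 2 d$
$b{\left(R,n \right)} = -1 + n$ ($b{\left(R,n \right)} = n - 1 = -1 + n$)
$g{\left(h \right)} = -1 + h^{2} - 88 h$ ($g{\left(h \right)} = \left(h^{2} - 89 h\right) + \left(-1 + h\right) = -1 + h^{2} - 88 h$)
$\frac{1}{- 121 o + g{\left(Q{\left(13 \right)} \right)}} = \frac{1}{\left(-121\right) 55 - \left(1 - \left(16 + 2 \cdot 13\right)^{2} + 88 \left(16 + 2 \cdot 13\right)\right)} = \frac{1}{-6655 - \left(1 - \left(16 + 26\right)^{2} + 88 \left(16 + 26\right)\right)} = \frac{1}{-6655 - \left(3697 - 1764\right)} = \frac{1}{-6655 - 1933} = \frac{1}{-8588} = - \frac{1}{8588}$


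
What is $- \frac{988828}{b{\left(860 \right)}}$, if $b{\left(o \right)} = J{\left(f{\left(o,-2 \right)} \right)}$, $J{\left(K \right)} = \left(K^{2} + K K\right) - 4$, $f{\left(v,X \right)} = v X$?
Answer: $- \frac{247207}{1479199} \approx -0.16712$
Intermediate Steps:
$f{\left(v,X \right)} = X v$
$J{\left(K \right)} = -4 + 2 K^{2}$ ($J{\left(K \right)} = \left(K^{2} + K^{2}\right) - 4 = 2 K^{2} - 4 = -4 + 2 K^{2}$)
$b{\left(o \right)} = -4 + 8 o^{2}$ ($b{\left(o \right)} = -4 + 2 \left(- 2 o\right)^{2} = -4 + 2 \cdot 4 o^{2} = -4 + 8 o^{2}$)
$- \frac{988828}{b{\left(860 \right)}} = - \frac{988828}{-4 + 8 \cdot 860^{2}} = - \frac{988828}{-4 + 8 \cdot 739600} = - \frac{988828}{-4 + 5916800} = - \frac{988828}{5916796} = \left(-988828\right) \frac{1}{5916796} = - \frac{247207}{1479199}$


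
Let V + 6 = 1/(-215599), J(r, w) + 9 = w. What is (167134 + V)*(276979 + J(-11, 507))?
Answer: 9998225983220067/215599 ≈ 4.6374e+10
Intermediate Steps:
J(r, w) = -9 + w
V = -1293595/215599 (V = -6 + 1/(-215599) = -6 - 1/215599 = -1293595/215599 ≈ -6.0000)
(167134 + V)*(276979 + J(-11, 507)) = (167134 - 1293595/215599)*(276979 + (-9 + 507)) = 36032629671*(276979 + 498)/215599 = (36032629671/215599)*277477 = 9998225983220067/215599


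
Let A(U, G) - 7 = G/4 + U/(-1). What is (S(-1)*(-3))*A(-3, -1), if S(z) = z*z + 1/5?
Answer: -351/10 ≈ -35.100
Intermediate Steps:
S(z) = ⅕ + z² (S(z) = z² + ⅕ = ⅕ + z²)
A(U, G) = 7 - U + G/4 (A(U, G) = 7 + (G/4 + U/(-1)) = 7 + (G*(¼) + U*(-1)) = 7 + (G/4 - U) = 7 + (-U + G/4) = 7 - U + G/4)
(S(-1)*(-3))*A(-3, -1) = ((⅕ + (-1)²)*(-3))*(7 - 1*(-3) + (¼)*(-1)) = ((⅕ + 1)*(-3))*(7 + 3 - ¼) = ((6/5)*(-3))*(39/4) = -18/5*39/4 = -351/10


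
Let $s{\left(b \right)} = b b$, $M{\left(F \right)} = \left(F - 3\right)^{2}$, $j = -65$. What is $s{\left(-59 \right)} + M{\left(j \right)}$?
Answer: $8105$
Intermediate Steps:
$M{\left(F \right)} = \left(-3 + F\right)^{2}$
$s{\left(b \right)} = b^{2}$
$s{\left(-59 \right)} + M{\left(j \right)} = \left(-59\right)^{2} + \left(-3 - 65\right)^{2} = 3481 + \left(-68\right)^{2} = 3481 + 4624 = 8105$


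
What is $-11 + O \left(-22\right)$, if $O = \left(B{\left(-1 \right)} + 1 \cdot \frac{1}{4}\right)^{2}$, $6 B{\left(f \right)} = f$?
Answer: $- \frac{803}{72} \approx -11.153$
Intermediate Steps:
$B{\left(f \right)} = \frac{f}{6}$
$O = \frac{1}{144}$ ($O = \left(\frac{1}{6} \left(-1\right) + 1 \cdot \frac{1}{4}\right)^{2} = \left(- \frac{1}{6} + 1 \cdot \frac{1}{4}\right)^{2} = \left(- \frac{1}{6} + \frac{1}{4}\right)^{2} = \left(\frac{1}{12}\right)^{2} = \frac{1}{144} \approx 0.0069444$)
$-11 + O \left(-22\right) = -11 + \frac{1}{144} \left(-22\right) = -11 - \frac{11}{72} = - \frac{803}{72}$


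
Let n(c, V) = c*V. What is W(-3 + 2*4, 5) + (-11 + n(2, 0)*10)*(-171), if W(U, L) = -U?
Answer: 1876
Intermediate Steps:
n(c, V) = V*c
W(-3 + 2*4, 5) + (-11 + n(2, 0)*10)*(-171) = -(-3 + 2*4) + (-11 + (0*2)*10)*(-171) = -(-3 + 8) + (-11 + 0*10)*(-171) = -1*5 + (-11 + 0)*(-171) = -5 - 11*(-171) = -5 + 1881 = 1876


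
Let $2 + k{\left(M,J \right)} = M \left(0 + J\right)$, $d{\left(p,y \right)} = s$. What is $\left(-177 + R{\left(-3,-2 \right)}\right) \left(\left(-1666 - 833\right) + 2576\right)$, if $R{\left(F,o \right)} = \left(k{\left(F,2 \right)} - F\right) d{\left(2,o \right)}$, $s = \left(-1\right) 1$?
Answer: $-13244$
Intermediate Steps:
$s = -1$
$d{\left(p,y \right)} = -1$
$k{\left(M,J \right)} = -2 + J M$ ($k{\left(M,J \right)} = -2 + M \left(0 + J\right) = -2 + M J = -2 + J M$)
$R{\left(F,o \right)} = 2 - F$ ($R{\left(F,o \right)} = \left(\left(-2 + 2 F\right) - F\right) \left(-1\right) = \left(-2 + F\right) \left(-1\right) = 2 - F$)
$\left(-177 + R{\left(-3,-2 \right)}\right) \left(\left(-1666 - 833\right) + 2576\right) = \left(-177 + \left(2 - -3\right)\right) \left(\left(-1666 - 833\right) + 2576\right) = \left(-177 + \left(2 + 3\right)\right) \left(\left(-1666 - 833\right) + 2576\right) = \left(-177 + 5\right) \left(-2499 + 2576\right) = \left(-172\right) 77 = -13244$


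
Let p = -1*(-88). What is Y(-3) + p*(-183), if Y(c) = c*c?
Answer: -16095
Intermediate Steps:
p = 88
Y(c) = c²
Y(-3) + p*(-183) = (-3)² + 88*(-183) = 9 - 16104 = -16095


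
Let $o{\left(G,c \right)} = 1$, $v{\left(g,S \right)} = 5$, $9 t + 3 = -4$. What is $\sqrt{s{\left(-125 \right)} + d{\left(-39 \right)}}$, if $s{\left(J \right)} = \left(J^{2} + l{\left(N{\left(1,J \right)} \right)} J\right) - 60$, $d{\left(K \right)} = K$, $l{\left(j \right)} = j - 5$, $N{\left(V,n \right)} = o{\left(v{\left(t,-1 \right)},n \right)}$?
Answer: $\sqrt{16026} \approx 126.59$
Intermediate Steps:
$t = - \frac{7}{9}$ ($t = - \frac{1}{3} + \frac{1}{9} \left(-4\right) = - \frac{1}{3} - \frac{4}{9} = - \frac{7}{9} \approx -0.77778$)
$N{\left(V,n \right)} = 1$
$l{\left(j \right)} = -5 + j$ ($l{\left(j \right)} = j - 5 = -5 + j$)
$s{\left(J \right)} = -60 + J^{2} - 4 J$ ($s{\left(J \right)} = \left(J^{2} + \left(-5 + 1\right) J\right) - 60 = \left(J^{2} - 4 J\right) - 60 = -60 + J^{2} - 4 J$)
$\sqrt{s{\left(-125 \right)} + d{\left(-39 \right)}} = \sqrt{\left(-60 + \left(-125\right)^{2} - -500\right) - 39} = \sqrt{\left(-60 + 15625 + 500\right) - 39} = \sqrt{16065 - 39} = \sqrt{16026}$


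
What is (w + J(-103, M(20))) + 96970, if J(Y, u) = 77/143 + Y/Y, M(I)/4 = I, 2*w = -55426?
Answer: 900361/13 ≈ 69259.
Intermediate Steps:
w = -27713 (w = (½)*(-55426) = -27713)
M(I) = 4*I
J(Y, u) = 20/13 (J(Y, u) = 77*(1/143) + 1 = 7/13 + 1 = 20/13)
(w + J(-103, M(20))) + 96970 = (-27713 + 20/13) + 96970 = -360249/13 + 96970 = 900361/13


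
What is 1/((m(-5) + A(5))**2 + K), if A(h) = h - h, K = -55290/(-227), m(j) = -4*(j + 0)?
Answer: 227/146090 ≈ 0.0015538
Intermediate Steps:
m(j) = -4*j
K = 55290/227 (K = -55290*(-1/227) = 55290/227 ≈ 243.57)
A(h) = 0
1/((m(-5) + A(5))**2 + K) = 1/((-4*(-5) + 0)**2 + 55290/227) = 1/((20 + 0)**2 + 55290/227) = 1/(20**2 + 55290/227) = 1/(400 + 55290/227) = 1/(146090/227) = 227/146090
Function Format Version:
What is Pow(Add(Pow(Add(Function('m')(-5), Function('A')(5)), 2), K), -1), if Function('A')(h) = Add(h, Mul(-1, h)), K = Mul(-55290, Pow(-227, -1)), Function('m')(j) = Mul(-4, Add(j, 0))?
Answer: Rational(227, 146090) ≈ 0.0015538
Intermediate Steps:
Function('m')(j) = Mul(-4, j)
K = Rational(55290, 227) (K = Mul(-55290, Rational(-1, 227)) = Rational(55290, 227) ≈ 243.57)
Function('A')(h) = 0
Pow(Add(Pow(Add(Function('m')(-5), Function('A')(5)), 2), K), -1) = Pow(Add(Pow(Add(Mul(-4, -5), 0), 2), Rational(55290, 227)), -1) = Pow(Add(Pow(Add(20, 0), 2), Rational(55290, 227)), -1) = Pow(Add(Pow(20, 2), Rational(55290, 227)), -1) = Pow(Add(400, Rational(55290, 227)), -1) = Pow(Rational(146090, 227), -1) = Rational(227, 146090)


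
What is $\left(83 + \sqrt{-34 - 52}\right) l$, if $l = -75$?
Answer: $-6225 - 75 i \sqrt{86} \approx -6225.0 - 695.52 i$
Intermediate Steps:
$\left(83 + \sqrt{-34 - 52}\right) l = \left(83 + \sqrt{-34 - 52}\right) \left(-75\right) = \left(83 + \sqrt{-86}\right) \left(-75\right) = \left(83 + i \sqrt{86}\right) \left(-75\right) = -6225 - 75 i \sqrt{86}$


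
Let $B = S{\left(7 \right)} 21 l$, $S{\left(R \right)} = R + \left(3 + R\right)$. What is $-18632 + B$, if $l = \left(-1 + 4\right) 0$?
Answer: $-18632$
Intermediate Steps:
$S{\left(R \right)} = 3 + 2 R$
$l = 0$ ($l = 3 \cdot 0 = 0$)
$B = 0$ ($B = \left(3 + 2 \cdot 7\right) 21 \cdot 0 = \left(3 + 14\right) 21 \cdot 0 = 17 \cdot 21 \cdot 0 = 357 \cdot 0 = 0$)
$-18632 + B = -18632 + 0 = -18632$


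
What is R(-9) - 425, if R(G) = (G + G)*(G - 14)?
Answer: -11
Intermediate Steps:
R(G) = 2*G*(-14 + G) (R(G) = (2*G)*(-14 + G) = 2*G*(-14 + G))
R(-9) - 425 = 2*(-9)*(-14 - 9) - 425 = 2*(-9)*(-23) - 425 = 414 - 425 = -11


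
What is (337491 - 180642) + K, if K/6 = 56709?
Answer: 497103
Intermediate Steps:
K = 340254 (K = 6*56709 = 340254)
(337491 - 180642) + K = (337491 - 180642) + 340254 = 156849 + 340254 = 497103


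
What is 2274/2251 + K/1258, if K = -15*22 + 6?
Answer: 1065684/1415879 ≈ 0.75267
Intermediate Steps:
K = -324 (K = -330 + 6 = -324)
2274/2251 + K/1258 = 2274/2251 - 324/1258 = 2274*(1/2251) - 324*1/1258 = 2274/2251 - 162/629 = 1065684/1415879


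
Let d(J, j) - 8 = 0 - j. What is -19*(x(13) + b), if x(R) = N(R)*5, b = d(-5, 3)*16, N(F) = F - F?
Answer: -1520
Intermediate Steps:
N(F) = 0
d(J, j) = 8 - j (d(J, j) = 8 + (0 - j) = 8 - j)
b = 80 (b = (8 - 1*3)*16 = (8 - 3)*16 = 5*16 = 80)
x(R) = 0 (x(R) = 0*5 = 0)
-19*(x(13) + b) = -19*(0 + 80) = -19*80 = -1520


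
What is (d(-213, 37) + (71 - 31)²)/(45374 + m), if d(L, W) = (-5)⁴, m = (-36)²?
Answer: 445/9334 ≈ 0.047675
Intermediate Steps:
m = 1296
d(L, W) = 625
(d(-213, 37) + (71 - 31)²)/(45374 + m) = (625 + (71 - 31)²)/(45374 + 1296) = (625 + 40²)/46670 = (625 + 1600)*(1/46670) = 2225*(1/46670) = 445/9334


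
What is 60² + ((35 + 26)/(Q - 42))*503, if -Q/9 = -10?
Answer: 203483/48 ≈ 4239.2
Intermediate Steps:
Q = 90 (Q = -9*(-10) = 90)
60² + ((35 + 26)/(Q - 42))*503 = 60² + ((35 + 26)/(90 - 42))*503 = 3600 + (61/48)*503 = 3600 + 30683/48 = 203483/48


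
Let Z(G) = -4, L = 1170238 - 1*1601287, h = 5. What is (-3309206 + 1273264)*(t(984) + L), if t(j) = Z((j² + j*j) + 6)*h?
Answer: 877631481998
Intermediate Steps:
L = -431049 (L = 1170238 - 1601287 = -431049)
t(j) = -20 (t(j) = -4*5 = -20)
(-3309206 + 1273264)*(t(984) + L) = (-3309206 + 1273264)*(-20 - 431049) = -2035942*(-431069) = 877631481998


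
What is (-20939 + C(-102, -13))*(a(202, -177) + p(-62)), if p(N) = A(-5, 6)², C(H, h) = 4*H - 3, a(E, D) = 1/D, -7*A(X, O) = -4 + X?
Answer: -43578400/1239 ≈ -35172.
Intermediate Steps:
A(X, O) = 4/7 - X/7 (A(X, O) = -(-4 + X)/7 = 4/7 - X/7)
C(H, h) = -3 + 4*H
p(N) = 81/49 (p(N) = (4/7 - ⅐*(-5))² = (4/7 + 5/7)² = (9/7)² = 81/49)
(-20939 + C(-102, -13))*(a(202, -177) + p(-62)) = (-20939 + (-3 + 4*(-102)))*(1/(-177) + 81/49) = (-20939 + (-3 - 408))*(-1/177 + 81/49) = (-20939 - 411)*(14288/8673) = -21350*14288/8673 = -43578400/1239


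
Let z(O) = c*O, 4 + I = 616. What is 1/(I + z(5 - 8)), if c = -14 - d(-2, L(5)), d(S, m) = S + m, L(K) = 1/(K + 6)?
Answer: 11/7131 ≈ 0.0015426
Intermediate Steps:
I = 612 (I = -4 + 616 = 612)
L(K) = 1/(6 + K)
c = -133/11 (c = -14 - (-2 + 1/(6 + 5)) = -14 - (-2 + 1/11) = -14 - 1*(-21/11) = -14 + 21/11 = -133/11 ≈ -12.091)
z(O) = -133*O/11
1/(I + z(5 - 8)) = 1/(612 - 133*(5 - 8)/11) = 1/(612 - 133/11*(-3)) = 1/(612 + 399/11) = 1/(7131/11) = 11/7131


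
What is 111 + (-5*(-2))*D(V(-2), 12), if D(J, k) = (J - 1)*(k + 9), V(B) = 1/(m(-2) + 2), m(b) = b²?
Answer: -64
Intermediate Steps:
V(B) = ⅙ (V(B) = 1/((-2)² + 2) = 1/(4 + 2) = 1/6 = ⅙)
D(J, k) = (-1 + J)*(9 + k)
111 + (-5*(-2))*D(V(-2), 12) = 111 + (-5*(-2))*(-9 - 1*12 + 9*(⅙) + (⅙)*12) = 111 + 10*(-9 - 12 + 3/2 + 2) = 111 + 10*(-35/2) = 111 - 175 = -64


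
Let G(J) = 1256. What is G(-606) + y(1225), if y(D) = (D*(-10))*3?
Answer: -35494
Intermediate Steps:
y(D) = -30*D (y(D) = -10*D*3 = -30*D)
G(-606) + y(1225) = 1256 - 30*1225 = 1256 - 36750 = -35494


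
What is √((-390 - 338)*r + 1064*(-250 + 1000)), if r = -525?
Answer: 10*√11802 ≈ 1086.4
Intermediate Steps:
√((-390 - 338)*r + 1064*(-250 + 1000)) = √((-390 - 338)*(-525) + 1064*(-250 + 1000)) = √(-728*(-525) + 1064*750) = √(382200 + 798000) = √1180200 = 10*√11802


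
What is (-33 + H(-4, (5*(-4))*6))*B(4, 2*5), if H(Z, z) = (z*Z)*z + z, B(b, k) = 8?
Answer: -462024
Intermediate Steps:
H(Z, z) = z + Z*z**2 (H(Z, z) = (Z*z)*z + z = Z*z**2 + z = z + Z*z**2)
(-33 + H(-4, (5*(-4))*6))*B(4, 2*5) = (-33 + ((5*(-4))*6)*(1 - 4*5*(-4)*6))*8 = (-33 + (-20*6)*(1 - (-80)*6))*8 = (-33 - 120*(1 - 4*(-120)))*8 = (-33 - 120*(1 + 480))*8 = (-33 - 120*481)*8 = (-33 - 57720)*8 = -57753*8 = -462024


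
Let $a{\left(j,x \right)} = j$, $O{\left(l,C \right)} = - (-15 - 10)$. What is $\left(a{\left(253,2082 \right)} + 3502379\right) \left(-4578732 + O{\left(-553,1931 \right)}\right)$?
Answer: $-16037525656824$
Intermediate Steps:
$O{\left(l,C \right)} = 25$ ($O{\left(l,C \right)} = \left(-1\right) \left(-25\right) = 25$)
$\left(a{\left(253,2082 \right)} + 3502379\right) \left(-4578732 + O{\left(-553,1931 \right)}\right) = \left(253 + 3502379\right) \left(-4578732 + 25\right) = 3502632 \left(-4578707\right) = -16037525656824$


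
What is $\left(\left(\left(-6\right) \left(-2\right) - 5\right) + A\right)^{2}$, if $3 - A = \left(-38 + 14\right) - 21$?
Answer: $3025$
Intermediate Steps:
$A = 48$ ($A = 3 - \left(\left(-38 + 14\right) - 21\right) = 3 - \left(-24 - 21\right) = 3 - -45 = 3 + 45 = 48$)
$\left(\left(\left(-6\right) \left(-2\right) - 5\right) + A\right)^{2} = \left(\left(\left(-6\right) \left(-2\right) - 5\right) + 48\right)^{2} = \left(\left(12 - 5\right) + 48\right)^{2} = \left(7 + 48\right)^{2} = 55^{2} = 3025$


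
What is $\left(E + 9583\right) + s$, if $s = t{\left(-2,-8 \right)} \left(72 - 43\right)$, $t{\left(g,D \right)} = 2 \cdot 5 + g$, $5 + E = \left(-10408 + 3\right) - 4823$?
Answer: $-5418$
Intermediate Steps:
$E = -15233$ ($E = -5 + \left(\left(-10408 + 3\right) - 4823\right) = -5 - 15228 = -15233$)
$t{\left(g,D \right)} = 10 + g$
$s = 232$ ($s = \left(10 - 2\right) \left(72 - 43\right) = 8 \cdot 29 = 232$)
$\left(E + 9583\right) + s = \left(-15233 + 9583\right) + 232 = -5650 + 232 = -5418$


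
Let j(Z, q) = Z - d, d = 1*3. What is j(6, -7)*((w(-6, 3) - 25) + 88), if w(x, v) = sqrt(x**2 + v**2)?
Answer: 189 + 9*sqrt(5) ≈ 209.12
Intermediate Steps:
d = 3
w(x, v) = sqrt(v**2 + x**2)
j(Z, q) = -3 + Z (j(Z, q) = Z - 1*3 = Z - 3 = -3 + Z)
j(6, -7)*((w(-6, 3) - 25) + 88) = (-3 + 6)*((sqrt(3**2 + (-6)**2) - 25) + 88) = 3*((sqrt(9 + 36) - 25) + 88) = 3*((sqrt(45) - 25) + 88) = 3*((3*sqrt(5) - 25) + 88) = 3*((-25 + 3*sqrt(5)) + 88) = 3*(63 + 3*sqrt(5)) = 189 + 9*sqrt(5)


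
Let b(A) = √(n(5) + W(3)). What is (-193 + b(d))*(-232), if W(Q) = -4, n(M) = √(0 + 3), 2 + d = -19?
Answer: 44776 - 232*√(-4 + √3) ≈ 44776.0 - 349.39*I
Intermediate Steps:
d = -21 (d = -2 - 19 = -21)
n(M) = √3
b(A) = √(-4 + √3) (b(A) = √(√3 - 4) = √(-4 + √3))
(-193 + b(d))*(-232) = (-193 + √(-4 + √3))*(-232) = 44776 - 232*√(-4 + √3)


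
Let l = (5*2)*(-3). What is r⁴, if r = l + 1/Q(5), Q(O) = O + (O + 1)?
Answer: 11716114081/14641 ≈ 8.0023e+5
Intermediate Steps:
Q(O) = 1 + 2*O (Q(O) = O + (1 + O) = 1 + 2*O)
l = -30 (l = 10*(-3) = -30)
r = -329/11 (r = -30 + 1/(1 + 2*5) = -30 + 1/(1 + 10) = -30 + 1/11 = -329/11 ≈ -29.909)
r⁴ = (-329/11)⁴ = 11716114081/14641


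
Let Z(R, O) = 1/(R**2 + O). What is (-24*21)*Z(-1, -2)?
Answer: 504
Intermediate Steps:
Z(R, O) = 1/(O + R**2)
(-24*21)*Z(-1, -2) = (-24*21)/(-2 + (-1)**2) = -504/(-2 + 1) = -504/(-1) = -504*(-1) = 504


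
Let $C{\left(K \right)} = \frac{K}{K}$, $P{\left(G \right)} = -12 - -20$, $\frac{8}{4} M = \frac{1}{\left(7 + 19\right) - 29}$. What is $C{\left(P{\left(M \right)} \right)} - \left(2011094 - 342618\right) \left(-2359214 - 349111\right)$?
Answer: $4518775262701$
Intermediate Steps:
$M = - \frac{1}{6}$ ($M = \frac{1}{2 \left(\left(7 + 19\right) - 29\right)} = \frac{1}{2 \left(26 - 29\right)} = \frac{1}{2 \left(-3\right)} = \frac{1}{2} \left(- \frac{1}{3}\right) = - \frac{1}{6} \approx -0.16667$)
$P{\left(G \right)} = 8$ ($P{\left(G \right)} = -12 + 20 = 8$)
$C{\left(K \right)} = 1$
$C{\left(P{\left(M \right)} \right)} - \left(2011094 - 342618\right) \left(-2359214 - 349111\right) = 1 - \left(2011094 - 342618\right) \left(-2359214 - 349111\right) = 1 - 1668476 \left(-2708325\right) = 1 - -4518775262700 = 1 + 4518775262700 = 4518775262701$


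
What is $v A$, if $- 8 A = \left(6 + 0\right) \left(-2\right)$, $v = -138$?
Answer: $-207$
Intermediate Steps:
$A = \frac{3}{2}$ ($A = - \frac{\left(6 + 0\right) \left(-2\right)}{8} = - \frac{6 \left(-2\right)}{8} = \left(- \frac{1}{8}\right) \left(-12\right) = \frac{3}{2} \approx 1.5$)
$v A = \left(-138\right) \frac{3}{2} = -207$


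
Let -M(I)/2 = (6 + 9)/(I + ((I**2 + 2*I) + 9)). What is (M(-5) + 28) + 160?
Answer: 3542/19 ≈ 186.42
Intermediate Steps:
M(I) = -30/(9 + I**2 + 3*I) (M(I) = -2*(6 + 9)/(I + ((I**2 + 2*I) + 9)) = -30/(I + (9 + I**2 + 2*I)) = -30/(9 + I**2 + 3*I))
(M(-5) + 28) + 160 = (-30/(9 + (-5)**2 + 3*(-5)) + 28) + 160 = (-30/(9 + 25 - 15) + 28) + 160 = (-30/19 + 28) + 160 = 502/19 + 160 = 3542/19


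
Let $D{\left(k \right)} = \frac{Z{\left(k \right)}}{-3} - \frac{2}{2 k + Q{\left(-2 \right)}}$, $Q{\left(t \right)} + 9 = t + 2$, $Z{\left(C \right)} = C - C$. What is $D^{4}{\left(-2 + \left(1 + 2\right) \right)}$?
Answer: $\frac{16}{2401} \approx 0.0066639$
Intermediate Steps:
$Z{\left(C \right)} = 0$
$Q{\left(t \right)} = -7 + t$ ($Q{\left(t \right)} = -9 + \left(t + 2\right) = -9 + \left(2 + t\right) = -7 + t$)
$D{\left(k \right)} = - \frac{2}{-9 + 2 k}$ ($D{\left(k \right)} = \frac{0}{-3} - \frac{2}{2 k - 9} = 0 \left(- \frac{1}{3}\right) - \frac{2}{2 k - 9} = 0 - \frac{2}{-9 + 2 k} = - \frac{2}{-9 + 2 k}$)
$D^{4}{\left(-2 + \left(1 + 2\right) \right)} = \left(- \frac{2}{-9 + 2 \left(-2 + \left(1 + 2\right)\right)}\right)^{4} = \left(- \frac{2}{-9 + 2 \left(-2 + 3\right)}\right)^{4} = \left(- \frac{2}{-9 + 2 \cdot 1}\right)^{4} = \left(- \frac{2}{-9 + 2}\right)^{4} = \left(- \frac{2}{-7}\right)^{4} = \left(\left(-2\right) \left(- \frac{1}{7}\right)\right)^{4} = \left(\frac{2}{7}\right)^{4} = \frac{16}{2401}$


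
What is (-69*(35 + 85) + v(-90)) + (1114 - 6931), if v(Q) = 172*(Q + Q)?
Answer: -45057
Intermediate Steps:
v(Q) = 344*Q (v(Q) = 172*(2*Q) = 344*Q)
(-69*(35 + 85) + v(-90)) + (1114 - 6931) = (-69*(35 + 85) + 344*(-90)) + (1114 - 6931) = (-69*120 - 30960) - 5817 = (-8280 - 30960) - 5817 = -39240 - 5817 = -45057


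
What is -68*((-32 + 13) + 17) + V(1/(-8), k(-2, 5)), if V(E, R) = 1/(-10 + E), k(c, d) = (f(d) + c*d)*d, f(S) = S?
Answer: 11008/81 ≈ 135.90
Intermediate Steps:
k(c, d) = d*(d + c*d) (k(c, d) = (d + c*d)*d = d*(d + c*d))
-68*((-32 + 13) + 17) + V(1/(-8), k(-2, 5)) = -68*((-32 + 13) + 17) + 1/(-10 + 1/(-8)) = -68*(-19 + 17) + 1/(-10 - ⅛) = -68*(-2) + 1/(-81/8) = 136 - 8/81 = 11008/81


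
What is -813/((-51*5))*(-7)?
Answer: -1897/85 ≈ -22.318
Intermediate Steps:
-813/((-51*5))*(-7) = -813/(-255)*(-7) = -813*(-1/255)*(-7) = (271/85)*(-7) = -1897/85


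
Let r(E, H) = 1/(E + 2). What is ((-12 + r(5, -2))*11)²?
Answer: 833569/49 ≈ 17012.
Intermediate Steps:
r(E, H) = 1/(2 + E)
((-12 + r(5, -2))*11)² = ((-12 + 1/(2 + 5))*11)² = ((-12 + 1/7)*11)² = ((-12 + ⅐)*11)² = (-83/7*11)² = (-913/7)² = 833569/49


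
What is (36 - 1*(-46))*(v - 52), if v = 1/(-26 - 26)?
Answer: -110905/26 ≈ -4265.6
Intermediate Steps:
v = -1/52 (v = 1/(-52) = -1/52 ≈ -0.019231)
(36 - 1*(-46))*(v - 52) = (36 - 1*(-46))*(-1/52 - 52) = (36 + 46)*(-2705/52) = 82*(-2705/52) = -110905/26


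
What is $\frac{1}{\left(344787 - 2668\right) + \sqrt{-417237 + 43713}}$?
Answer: $\frac{342119}{117045783685} - \frac{2 i \sqrt{93381}}{117045783685} \approx 2.9229 \cdot 10^{-6} - 5.2216 \cdot 10^{-9} i$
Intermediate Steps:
$\frac{1}{\left(344787 - 2668\right) + \sqrt{-417237 + 43713}} = \frac{1}{\left(344787 - 2668\right) + \sqrt{-373524}} = \frac{1}{342119 + 2 i \sqrt{93381}}$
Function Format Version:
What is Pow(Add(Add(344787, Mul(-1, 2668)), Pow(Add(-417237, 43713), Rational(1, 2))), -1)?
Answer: Add(Rational(342119, 117045783685), Mul(Rational(-2, 117045783685), I, Pow(93381, Rational(1, 2)))) ≈ Add(2.9229e-6, Mul(-5.2216e-9, I))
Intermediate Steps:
Pow(Add(Add(344787, Mul(-1, 2668)), Pow(Add(-417237, 43713), Rational(1, 2))), -1) = Pow(Add(Add(344787, -2668), Pow(-373524, Rational(1, 2))), -1) = Pow(Add(342119, Mul(2, I, Pow(93381, Rational(1, 2)))), -1)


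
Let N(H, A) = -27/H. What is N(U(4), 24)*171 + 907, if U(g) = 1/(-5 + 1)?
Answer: 19375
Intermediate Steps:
U(g) = -¼ (U(g) = 1/(-4) = -¼)
N(U(4), 24)*171 + 907 = -27/(-¼)*171 + 907 = -27*(-4)*171 + 907 = 108*171 + 907 = 18468 + 907 = 19375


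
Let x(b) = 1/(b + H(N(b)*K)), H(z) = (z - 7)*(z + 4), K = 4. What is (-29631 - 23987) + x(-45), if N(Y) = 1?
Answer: -3699643/69 ≈ -53618.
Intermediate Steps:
H(z) = (-7 + z)*(4 + z)
x(b) = 1/(-24 + b) (x(b) = 1/(b + (-28 + (1*4)² - 3*4)) = 1/(b + (-28 + 4² - 3*4)) = 1/(b + (-28 + 16 - 12)) = 1/(b - 24) = 1/(-24 + b))
(-29631 - 23987) + x(-45) = (-29631 - 23987) + 1/(-24 - 45) = -53618 + 1/(-69) = -53618 - 1/69 = -3699643/69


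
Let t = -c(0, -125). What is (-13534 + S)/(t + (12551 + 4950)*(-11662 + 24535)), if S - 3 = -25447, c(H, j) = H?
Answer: -38978/225290373 ≈ -0.00017301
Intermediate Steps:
S = -25444 (S = 3 - 25447 = -25444)
t = 0 (t = -1*0 = 0)
(-13534 + S)/(t + (12551 + 4950)*(-11662 + 24535)) = (-13534 - 25444)/(0 + (12551 + 4950)*(-11662 + 24535)) = -38978/(0 + 17501*12873) = -38978/(0 + 225290373) = -38978/225290373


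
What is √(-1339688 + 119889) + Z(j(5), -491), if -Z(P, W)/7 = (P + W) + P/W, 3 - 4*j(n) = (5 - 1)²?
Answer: 3397429/982 + I*√1219799 ≈ 3459.7 + 1104.4*I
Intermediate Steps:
j(n) = -13/4 (j(n) = ¾ - (5 - 1)²/4 = ¾ - ¼*4² = ¾ - ¼*16 = ¾ - 4 = -13/4)
Z(P, W) = -7*P - 7*W - 7*P/W (Z(P, W) = -7*((P + W) + P/W) = -7*(P + W + P/W) = -7*P - 7*W - 7*P/W)
√(-1339688 + 119889) + Z(j(5), -491) = √(-1339688 + 119889) + 7*(-1*(-13/4) - 1*(-491)*(-13/4 - 491))/(-491) = √(-1219799) + 7*(-1/491)*(13/4 - 1*(-491)*(-1977/4)) = I*√1219799 + 7*(-1/491)*(13/4 - 970707/4) = I*√1219799 + 7*(-1/491)*(-485347/2) = I*√1219799 + 3397429/982 = 3397429/982 + I*√1219799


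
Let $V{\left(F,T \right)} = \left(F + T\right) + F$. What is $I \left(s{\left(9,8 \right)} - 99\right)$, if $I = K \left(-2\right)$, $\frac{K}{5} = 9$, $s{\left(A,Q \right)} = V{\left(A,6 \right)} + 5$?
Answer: $6300$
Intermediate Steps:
$V{\left(F,T \right)} = T + 2 F$
$s{\left(A,Q \right)} = 11 + 2 A$ ($s{\left(A,Q \right)} = \left(6 + 2 A\right) + 5 = 11 + 2 A$)
$K = 45$ ($K = 5 \cdot 9 = 45$)
$I = -90$ ($I = 45 \left(-2\right) = -90$)
$I \left(s{\left(9,8 \right)} - 99\right) = - 90 \left(\left(11 + 2 \cdot 9\right) - 99\right) = - 90 \left(\left(11 + 18\right) - 99\right) = - 90 \left(29 - 99\right) = \left(-90\right) \left(-70\right) = 6300$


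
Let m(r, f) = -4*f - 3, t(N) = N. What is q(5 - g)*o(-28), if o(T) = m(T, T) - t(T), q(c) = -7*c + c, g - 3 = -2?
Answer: -3288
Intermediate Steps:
g = 1 (g = 3 - 2 = 1)
m(r, f) = -3 - 4*f
q(c) = -6*c
o(T) = -3 - 5*T (o(T) = (-3 - 4*T) - T = -3 - 5*T)
q(5 - g)*o(-28) = (-6*(5 - 1*1))*(-3 - 5*(-28)) = (-6*(5 - 1))*(-3 + 140) = -6*4*137 = -24*137 = -3288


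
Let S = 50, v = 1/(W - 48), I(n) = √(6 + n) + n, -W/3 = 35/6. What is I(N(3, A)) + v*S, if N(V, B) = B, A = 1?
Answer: 31/131 + √7 ≈ 2.8824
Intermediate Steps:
W = -35/2 (W = -105/6 = -3*35/6 = -35/2 ≈ -17.500)
I(n) = n + √(6 + n)
v = -2/131 (v = 1/(-35/2 - 48) = 1/(-131/2) = -2/131 ≈ -0.015267)
I(N(3, A)) + v*S = (1 + √(6 + 1)) - 2/131*50 = (1 + √7) - 100/131 = 31/131 + √7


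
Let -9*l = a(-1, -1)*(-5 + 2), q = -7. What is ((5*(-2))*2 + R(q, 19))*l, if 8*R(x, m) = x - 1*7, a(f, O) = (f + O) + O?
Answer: 87/4 ≈ 21.750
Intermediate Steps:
a(f, O) = f + 2*O (a(f, O) = (O + f) + O = f + 2*O)
l = -1 (l = -(-1 + 2*(-1))*(-5 + 2)/9 = -(-1 - 2)*(-3)/9 = -(-1)*(-3)/3 = -1/9*9 = -1)
R(x, m) = -7/8 + x/8 (R(x, m) = (x - 1*7)/8 = (x - 7)/8 = (-7 + x)/8 = -7/8 + x/8)
((5*(-2))*2 + R(q, 19))*l = ((5*(-2))*2 + (-7/8 + (1/8)*(-7)))*(-1) = (-10*2 + (-7/8 - 7/8))*(-1) = (-20 - 7/4)*(-1) = -87/4*(-1) = 87/4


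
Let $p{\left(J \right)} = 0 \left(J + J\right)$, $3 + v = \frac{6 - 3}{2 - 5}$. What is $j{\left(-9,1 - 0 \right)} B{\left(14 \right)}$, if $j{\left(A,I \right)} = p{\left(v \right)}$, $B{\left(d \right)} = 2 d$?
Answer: $0$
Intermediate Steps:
$v = -4$ ($v = -3 + \frac{6 - 3}{2 - 5} = -3 + \frac{3}{-3} = -3 + 3 \left(- \frac{1}{3}\right) = -3 - 1 = -4$)
$p{\left(J \right)} = 0$ ($p{\left(J \right)} = 0 \cdot 2 J = 0$)
$j{\left(A,I \right)} = 0$
$j{\left(-9,1 - 0 \right)} B{\left(14 \right)} = 0 \cdot 2 \cdot 14 = 0 \cdot 28 = 0$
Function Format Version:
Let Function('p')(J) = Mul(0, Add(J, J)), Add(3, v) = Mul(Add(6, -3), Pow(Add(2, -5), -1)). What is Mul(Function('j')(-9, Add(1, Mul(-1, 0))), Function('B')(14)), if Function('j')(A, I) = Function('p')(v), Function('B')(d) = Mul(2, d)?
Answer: 0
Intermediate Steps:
v = -4 (v = Add(-3, Mul(Add(6, -3), Pow(Add(2, -5), -1))) = Add(-3, Mul(3, Pow(-3, -1))) = Add(-3, Mul(3, Rational(-1, 3))) = Add(-3, -1) = -4)
Function('p')(J) = 0 (Function('p')(J) = Mul(0, Mul(2, J)) = 0)
Function('j')(A, I) = 0
Mul(Function('j')(-9, Add(1, Mul(-1, 0))), Function('B')(14)) = Mul(0, Mul(2, 14)) = Mul(0, 28) = 0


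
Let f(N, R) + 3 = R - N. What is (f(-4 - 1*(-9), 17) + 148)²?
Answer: 24649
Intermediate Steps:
f(N, R) = -3 + R - N (f(N, R) = -3 + (R - N) = -3 + R - N)
(f(-4 - 1*(-9), 17) + 148)² = ((-3 + 17 - (-4 - 1*(-9))) + 148)² = ((-3 + 17 - (-4 + 9)) + 148)² = ((-3 + 17 - 1*5) + 148)² = ((-3 + 17 - 5) + 148)² = (9 + 148)² = 157² = 24649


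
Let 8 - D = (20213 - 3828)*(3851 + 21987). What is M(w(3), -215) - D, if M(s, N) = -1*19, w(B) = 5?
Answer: 423355603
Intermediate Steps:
D = -423355622 (D = 8 - (20213 - 3828)*(3851 + 21987) = 8 - 16385*25838 = 8 - 1*423355630 = 8 - 423355630 = -423355622)
M(s, N) = -19
M(w(3), -215) - D = -19 - 1*(-423355622) = -19 + 423355622 = 423355603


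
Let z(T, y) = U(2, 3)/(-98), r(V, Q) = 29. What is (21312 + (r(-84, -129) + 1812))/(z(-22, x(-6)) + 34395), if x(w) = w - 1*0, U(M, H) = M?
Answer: 1134497/1685354 ≈ 0.67315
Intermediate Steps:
x(w) = w (x(w) = w + 0 = w)
z(T, y) = -1/49 (z(T, y) = 2/(-98) = 2*(-1/98) = -1/49)
(21312 + (r(-84, -129) + 1812))/(z(-22, x(-6)) + 34395) = (21312 + (29 + 1812))/(-1/49 + 34395) = (21312 + 1841)/(1685354/49) = 23153*(49/1685354) = 1134497/1685354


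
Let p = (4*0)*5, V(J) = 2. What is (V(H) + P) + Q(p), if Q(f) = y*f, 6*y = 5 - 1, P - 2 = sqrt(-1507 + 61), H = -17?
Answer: 4 + I*sqrt(1446) ≈ 4.0 + 38.026*I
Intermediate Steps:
P = 2 + I*sqrt(1446) (P = 2 + sqrt(-1507 + 61) = 2 + sqrt(-1446) = 2 + I*sqrt(1446) ≈ 2.0 + 38.026*I)
p = 0 (p = 0*5 = 0)
y = 2/3 (y = (5 - 1)/6 = (1/6)*4 = 2/3 ≈ 0.66667)
Q(f) = 2*f/3
(V(H) + P) + Q(p) = (2 + (2 + I*sqrt(1446))) + (2/3)*0 = (4 + I*sqrt(1446)) + 0 = 4 + I*sqrt(1446)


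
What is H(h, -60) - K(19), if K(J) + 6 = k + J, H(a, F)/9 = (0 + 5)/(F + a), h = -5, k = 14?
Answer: -360/13 ≈ -27.692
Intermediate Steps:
H(a, F) = 45/(F + a) (H(a, F) = 9*((0 + 5)/(F + a)) = 9*(5/(F + a)) = 45/(F + a))
K(J) = 8 + J (K(J) = -6 + (14 + J) = 8 + J)
H(h, -60) - K(19) = 45/(-60 - 5) - (8 + 19) = 45/(-65) - 1*27 = 45*(-1/65) - 27 = -9/13 - 27 = -360/13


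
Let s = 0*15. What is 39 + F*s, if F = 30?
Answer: 39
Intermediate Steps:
s = 0
39 + F*s = 39 + 30*0 = 39 + 0 = 39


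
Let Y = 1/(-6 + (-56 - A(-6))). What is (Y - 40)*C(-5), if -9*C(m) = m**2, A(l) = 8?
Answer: 14005/126 ≈ 111.15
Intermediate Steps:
Y = -1/70 (Y = 1/(-6 + (-56 - 1*8)) = 1/(-6 + (-56 - 8)) = 1/(-6 - 64) = 1/(-70) = -1/70 ≈ -0.014286)
C(m) = -m**2/9
(Y - 40)*C(-5) = (-1/70 - 40)*(-1/9*(-5)**2) = -(-2801)*25/630 = -2801/70*(-25/9) = 14005/126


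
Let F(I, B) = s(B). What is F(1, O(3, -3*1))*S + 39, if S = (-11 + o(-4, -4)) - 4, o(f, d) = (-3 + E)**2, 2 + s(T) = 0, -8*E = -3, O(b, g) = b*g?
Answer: 1767/32 ≈ 55.219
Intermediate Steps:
E = 3/8 (E = -1/8*(-3) = 3/8 ≈ 0.37500)
s(T) = -2 (s(T) = -2 + 0 = -2)
F(I, B) = -2
o(f, d) = 441/64 (o(f, d) = (-3 + 3/8)**2 = (-21/8)**2 = 441/64)
S = -519/64 (S = (-11 + 441/64) - 4 = -263/64 - 4 = -519/64 ≈ -8.1094)
F(1, O(3, -3*1))*S + 39 = -2*(-519/64) + 39 = 519/32 + 39 = 1767/32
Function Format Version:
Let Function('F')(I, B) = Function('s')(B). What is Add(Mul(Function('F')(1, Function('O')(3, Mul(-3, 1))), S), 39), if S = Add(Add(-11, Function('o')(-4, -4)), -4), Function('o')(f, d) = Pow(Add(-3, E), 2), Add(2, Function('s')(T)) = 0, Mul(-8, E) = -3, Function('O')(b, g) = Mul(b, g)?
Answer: Rational(1767, 32) ≈ 55.219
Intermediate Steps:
E = Rational(3, 8) (E = Mul(Rational(-1, 8), -3) = Rational(3, 8) ≈ 0.37500)
Function('s')(T) = -2 (Function('s')(T) = Add(-2, 0) = -2)
Function('F')(I, B) = -2
Function('o')(f, d) = Rational(441, 64) (Function('o')(f, d) = Pow(Add(-3, Rational(3, 8)), 2) = Pow(Rational(-21, 8), 2) = Rational(441, 64))
S = Rational(-519, 64) (S = Add(Add(-11, Rational(441, 64)), -4) = Add(Rational(-263, 64), -4) = Rational(-519, 64) ≈ -8.1094)
Add(Mul(Function('F')(1, Function('O')(3, Mul(-3, 1))), S), 39) = Add(Mul(-2, Rational(-519, 64)), 39) = Add(Rational(519, 32), 39) = Rational(1767, 32)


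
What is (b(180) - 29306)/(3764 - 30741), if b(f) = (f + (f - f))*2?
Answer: 28946/26977 ≈ 1.0730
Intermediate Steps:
b(f) = 2*f (b(f) = (f + 0)*2 = f*2 = 2*f)
(b(180) - 29306)/(3764 - 30741) = (2*180 - 29306)/(3764 - 30741) = (360 - 29306)/(-26977) = -28946*(-1/26977) = 28946/26977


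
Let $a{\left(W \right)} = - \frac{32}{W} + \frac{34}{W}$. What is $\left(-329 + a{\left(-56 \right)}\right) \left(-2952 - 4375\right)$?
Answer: $\frac{67503651}{28} \approx 2.4108 \cdot 10^{6}$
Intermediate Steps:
$a{\left(W \right)} = \frac{2}{W}$
$\left(-329 + a{\left(-56 \right)}\right) \left(-2952 - 4375\right) = \left(-329 + \frac{2}{-56}\right) \left(-2952 - 4375\right) = \left(-329 + 2 \left(- \frac{1}{56}\right)\right) \left(-7327\right) = \left(-329 - \frac{1}{28}\right) \left(-7327\right) = \left(- \frac{9213}{28}\right) \left(-7327\right) = \frac{67503651}{28}$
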